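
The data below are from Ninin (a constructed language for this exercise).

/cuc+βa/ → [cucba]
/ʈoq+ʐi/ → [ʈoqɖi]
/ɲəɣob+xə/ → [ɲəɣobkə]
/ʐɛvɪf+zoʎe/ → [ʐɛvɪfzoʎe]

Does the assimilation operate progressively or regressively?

progressive

Comparing underlying and surface forms, /β/ → [b] is the alternation; the neighbouring /c/ is constant.
/β/ is a fricative while /c/ is a stop; the output [b] is a stop, matching the trigger — so the feature that spreads is manner.
The other alternating forms pattern the same way: /ʐ/ → [ɖ] after /q/ (fricative → stop, matching a stop); /x/ → [k] after /b/ (fricative → stop, matching a stop) — only manner changes, and always toward the preceding segment.
No alternation appears in [ʐɛvɪfzoʎe]: there the adjacent consonants already agree in manner (/z/ and /f/ are both fricatives), so this form is consistent with the same rule.
Since the segment that changes follows the conditioning segment, the assimilation is progressive.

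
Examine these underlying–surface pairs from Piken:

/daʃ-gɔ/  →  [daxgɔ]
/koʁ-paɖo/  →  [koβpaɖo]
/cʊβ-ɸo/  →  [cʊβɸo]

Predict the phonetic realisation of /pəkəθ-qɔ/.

The data show regressive place assimilation: /ʃ/ → [x] before /g/; /ʁ/ → [β] before /p/. In each pair only place changes, matching the following consonant, while manner and voice stay constant.
Nothing changes in [cʊβɸo]: there the adjacent consonants already agree in place (/β/ and /ɸ/ are both bilabial), so this form is consistent with the same rule.
The rule targets /θ/ (voiceless dental fricative), which sits before the trigger /q/ (uvular).
A voiceless uvular fricative is [χ], so the surface segment is [χ].

[pəkəχqɔ]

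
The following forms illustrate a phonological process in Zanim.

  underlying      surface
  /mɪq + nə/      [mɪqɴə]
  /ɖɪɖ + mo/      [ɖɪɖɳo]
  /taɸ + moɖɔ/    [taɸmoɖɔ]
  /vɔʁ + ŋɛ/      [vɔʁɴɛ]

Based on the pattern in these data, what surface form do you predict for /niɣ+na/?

[niɣŋa]

The data show progressive place assimilation: /n/ → [ɴ] after /q/; /m/ → [ɳ] after /ɖ/; /ŋ/ → [ɴ] after /ʁ/. In each pair only place changes, matching the preceding consonant, while manner and voice stay constant.
Nothing changes in [taɸmoɖɔ]: there the adjacent consonants already agree in place (/m/ and /ɸ/ are both bilabial), so this form is consistent with the same rule.
/n/ is a voiced alveolar nasal. The preceding trigger /ɣ/ is velar, so /n/ must become velar as well.
The voiced velar nasal is [ŋ], so /n/ → [ŋ].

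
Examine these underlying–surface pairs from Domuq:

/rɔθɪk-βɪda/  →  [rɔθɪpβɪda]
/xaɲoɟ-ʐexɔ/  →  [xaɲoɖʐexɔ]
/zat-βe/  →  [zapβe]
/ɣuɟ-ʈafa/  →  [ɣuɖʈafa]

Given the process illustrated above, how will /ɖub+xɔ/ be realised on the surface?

[ɖugxɔ]

The data show regressive place assimilation: /k/ → [p] before /β/; /ɟ/ → [ɖ] before /ʐ/; /t/ → [p] before /β/; /ɟ/ → [ɖ] before /ʈ/. In each pair only place changes, matching the following consonant, while manner and voice stay constant.
The rule targets /b/ (voiced bilabial stop), which sits before the trigger /x/ (velar).
A voiced velar stop is [g], so the surface segment is [g].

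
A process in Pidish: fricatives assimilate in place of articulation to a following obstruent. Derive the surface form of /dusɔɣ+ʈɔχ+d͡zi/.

/ɣ/ is a voiced velar fricative. The following trigger /ʈ/ is retroflex, so /ɣ/ must become retroflex as well.
Changing only its place to retroflex gives [ʐ] — the voiced retroflex fricative.
The same rule applies at the second boundary: /χ/ → [s] next to /d͡z/.

[dusɔʐʈɔsd͡zi]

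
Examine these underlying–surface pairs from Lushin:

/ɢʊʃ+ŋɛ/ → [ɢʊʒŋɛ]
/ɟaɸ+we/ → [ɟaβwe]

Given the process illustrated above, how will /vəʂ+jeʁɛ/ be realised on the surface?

The data show regressive voicing assimilation: /ʃ/ → [ʒ] before /ŋ/; /ɸ/ → [β] before /w/. In each pair only voicing changes, matching the following consonant, while place and manner stay constant.
The rule targets /ʂ/ (voiceless retroflex fricative), which sits before the trigger /j/ (voiced).
Changing only its voicing to voiced gives [ʐ] — the voiced retroflex fricative.

[vəʐjeʁɛ]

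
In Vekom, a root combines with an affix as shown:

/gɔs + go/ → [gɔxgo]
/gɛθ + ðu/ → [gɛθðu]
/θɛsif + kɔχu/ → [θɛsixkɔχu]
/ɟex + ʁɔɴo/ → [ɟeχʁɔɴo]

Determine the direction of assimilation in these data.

Comparing underlying and surface forms, /s/ → [x] is the alternation; the neighbouring /g/ is constant.
/s/ is alveolar while /g/ is velar; the output [x] is velar, matching the trigger — so the feature that spreads is place.
Checking the remaining alternations: /f/ → [x] before /k/ (labiodental → velar, matching velar); /x/ → [χ] before /ʁ/ (velar → uvular, matching uvular) — only place changes, and always toward the following segment.
Nothing changes in [gɛθðu]: there the adjacent consonants already agree in place (/θ/ and /ð/ are both dental), so this form is consistent with the same rule.
The trigger is the following segment, so the direction is regressive (anticipatory).

regressive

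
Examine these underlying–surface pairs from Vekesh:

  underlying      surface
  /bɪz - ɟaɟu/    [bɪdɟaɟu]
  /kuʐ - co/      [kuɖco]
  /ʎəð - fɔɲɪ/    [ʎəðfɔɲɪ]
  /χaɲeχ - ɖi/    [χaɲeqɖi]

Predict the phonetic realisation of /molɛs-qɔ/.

[molɛtqɔ]

The data show regressive manner assimilation: /z/ → [d] before /ɟ/; /ʐ/ → [ɖ] before /c/; /χ/ → [q] before /ɖ/. In each pair only manner changes, matching the following consonant, while place and voice stay constant.
Nothing changes in [ʎəðfɔɲɪ]: there the adjacent consonants already agree in manner (/ð/ and /f/ are both fricatives), so this form is consistent with the same rule.
The rule targets /s/ (voiceless alveolar fricative), which sits before the trigger /q/ (stop).
Changing only its manner to stop gives [t] — the voiceless alveolar stop.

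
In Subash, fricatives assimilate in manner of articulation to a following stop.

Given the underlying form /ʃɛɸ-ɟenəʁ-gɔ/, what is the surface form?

/ɸ/ is a voiceless bilabial fricative. The following trigger /ɟ/ is a stop, so /ɸ/ must become a stop as well.
A voiceless bilabial stop is [p], so the surface segment is [p].
At the second juncture, /ʁ/ likewise becomes [ɢ] adjacent to /g/.

[ʃɛpɟenəɢgɔ]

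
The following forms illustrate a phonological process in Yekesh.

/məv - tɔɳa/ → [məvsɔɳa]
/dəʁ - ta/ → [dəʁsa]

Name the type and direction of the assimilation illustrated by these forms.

progressive manner assimilation

Underlying /t/ is realised as [s] next to /v/; /v/ itself does not change.
/t/ is a stop while /v/ is a fricative; the output [s] is a fricative, matching the trigger — so the feature that spreads is manner.
Place and voice are unchanged, so the assimilation is partial, not total.
Checking the remaining alternation: /t/ → [s] after /ʁ/ (stop → fricative, matching a fricative) — only manner changes, and always toward the preceding segment.
Since the segment that changes follows the conditioning segment, the assimilation is progressive.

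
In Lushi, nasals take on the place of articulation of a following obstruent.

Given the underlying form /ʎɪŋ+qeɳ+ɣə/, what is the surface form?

/ŋ/ is a voiced velar nasal. The following trigger /q/ is uvular, so /ŋ/ must become uvular as well.
A voiced uvular nasal is [ɴ], so the surface segment is [ɴ].
The same rule applies at the second boundary: /ɳ/ → [ŋ] next to /ɣ/.

[ʎɪɴqeŋɣə]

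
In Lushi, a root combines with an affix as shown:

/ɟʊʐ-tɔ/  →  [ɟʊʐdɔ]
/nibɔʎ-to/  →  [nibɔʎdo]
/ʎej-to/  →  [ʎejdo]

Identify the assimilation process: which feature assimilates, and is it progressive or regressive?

progressive voicing assimilation

The segment that alternates is /t/, which surfaces as [d] when adjacent to /ʐ/.
/t/ is voiceless while /ʐ/ is voiced; the output [d] is voiced, matching the trigger — so the feature that spreads is voicing.
Place and manner are unchanged, so the assimilation is partial, not total.
The other alternating forms pattern the same way: /t/ → [d] after /ʎ/ (voiceless → voiced, matching voiced); /t/ → [d] after /j/ (voiceless → voiced, matching voiced) — only voicing changes, and always toward the preceding segment.
The trigger is the preceding segment, so the direction is progressive (perseverative).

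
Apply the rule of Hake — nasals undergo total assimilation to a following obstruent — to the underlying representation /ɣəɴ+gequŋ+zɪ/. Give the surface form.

/ɴ/ is the segment targeted by the rule; it sits immediately before /g/, so it assimilates completely and surfaces as [g].
The same rule applies at the second boundary: /ŋ/ → [z] next to /z/.

[ɣəggequzzɪ]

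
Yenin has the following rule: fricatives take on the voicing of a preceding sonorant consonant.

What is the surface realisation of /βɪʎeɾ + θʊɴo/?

/θ/ is a voiceless dental fricative. The preceding trigger /ɾ/ is voiced, so /θ/ must become voiced as well.
A voiced dental fricative is [ð], so the surface segment is [ð].

[βɪʎeɾðʊɴo]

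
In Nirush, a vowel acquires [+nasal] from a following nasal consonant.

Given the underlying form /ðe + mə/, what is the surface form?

[ðẽmə]

/e/ sits next to the nasal /m/ and is therefore nasalised to [ẽ].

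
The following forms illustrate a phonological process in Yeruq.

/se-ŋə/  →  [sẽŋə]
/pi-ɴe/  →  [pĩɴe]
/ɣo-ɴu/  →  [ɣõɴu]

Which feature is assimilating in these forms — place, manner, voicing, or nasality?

The vowel /e/ surfaces as nasalised [ẽ] next to the following nasal /ŋ/ — it has acquired the [+nasal] feature of its neighbour.
Likewise in the remaining data: /i/ → [ĩ] before /ɴ/; /o/ → [õ] before /ɴ/ — each time a vowel is nasalised next to a following nasal.

nasality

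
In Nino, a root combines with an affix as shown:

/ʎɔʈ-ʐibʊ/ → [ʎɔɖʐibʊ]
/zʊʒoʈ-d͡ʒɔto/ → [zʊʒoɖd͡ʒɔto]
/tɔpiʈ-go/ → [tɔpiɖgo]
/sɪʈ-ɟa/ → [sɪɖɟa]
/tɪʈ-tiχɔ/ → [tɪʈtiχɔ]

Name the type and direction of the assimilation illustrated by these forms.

regressive voicing assimilation

Comparing underlying and surface forms, /ʈ/ → [ɖ] is the alternation; the neighbouring /ʐ/ is constant.
/ʈ/ is voiceless while /ʐ/ is voiced; the output [ɖ] is voiced, matching the trigger — so the feature that spreads is voicing.
Place and manner are unchanged, so the assimilation is partial, not total.
Checking the remaining alternations: /ʈ/ → [ɖ] before /d͡ʒ/ (voiceless → voiced, matching voiced); /ʈ/ → [ɖ] before /g/ (voiceless → voiced, matching voiced); /ʈ/ → [ɖ] before /ɟ/ (voiceless → voiced, matching voiced) — only voicing changes, and always toward the following segment.
No alternation appears in [tɪʈtiχɔ]: there the adjacent consonants already agree in voicing (/ʈ/ and /t/ are both voiceless), so this form is consistent with the same rule.
The trigger is the following segment, so the direction is regressive (anticipatory).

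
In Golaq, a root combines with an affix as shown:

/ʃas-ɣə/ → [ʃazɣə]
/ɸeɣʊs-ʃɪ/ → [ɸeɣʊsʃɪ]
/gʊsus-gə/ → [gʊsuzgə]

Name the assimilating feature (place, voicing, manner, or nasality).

The segment that alternates is /s/, which surfaces as [z] when adjacent to /ɣ/.
The change voiceless → voiced matches the voicing of the following /ɣ/, identifying this as voicing assimilation.
Checking the remaining alternation: /s/ → [z] before /g/ (voiceless → voiced, matching voiced) — only voicing changes, and always toward the following segment.
Nothing changes in [ɸeɣʊsʃɪ]: there the adjacent consonants already agree in voicing (/s/ and /ʃ/ are both voiceless), so this form is consistent with the same rule.

voicing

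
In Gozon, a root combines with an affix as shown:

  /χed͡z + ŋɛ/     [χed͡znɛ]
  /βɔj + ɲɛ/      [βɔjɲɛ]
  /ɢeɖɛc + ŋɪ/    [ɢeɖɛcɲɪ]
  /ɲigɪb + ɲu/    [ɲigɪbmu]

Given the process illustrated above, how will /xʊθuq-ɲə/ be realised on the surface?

[xʊθuqɴə]

The data show progressive place assimilation: /ŋ/ → [n] after /d͡z/; /ŋ/ → [ɲ] after /c/; /ɲ/ → [m] after /b/. In each pair only place changes, matching the preceding consonant, while manner and voice stay constant.
No alternation appears in [βɔjɲɛ]: there the adjacent consonants already agree in place (/ɲ/ and /j/ are both palatal), so this form is consistent with the same rule.
/ɲ/ is a voiced palatal nasal. The preceding trigger /q/ is uvular, so /ɲ/ must become uvular as well.
Changing only its place to uvular gives [ɴ] — the voiced uvular nasal.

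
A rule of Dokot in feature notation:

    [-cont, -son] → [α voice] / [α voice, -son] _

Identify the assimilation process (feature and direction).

The shared variable α links the value of [voice] on the target to the same value on the neighbouring segment, so voicing is the feature that assimilates.
The conditioning segment sits to the left of the focus bar, meaning the trigger precedes the segment that changes — progressive assimilation.

progressive voicing assimilation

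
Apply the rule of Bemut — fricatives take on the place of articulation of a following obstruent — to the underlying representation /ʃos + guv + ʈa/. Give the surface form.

/s/ is a voiceless alveolar fricative. The following trigger /g/ is velar, so /s/ must become velar as well.
The voiceless velar fricative is [x], so /s/ → [x].
At the second juncture, /v/ likewise becomes [ʐ] adjacent to /ʈ/.

[ʃoxguʐʈa]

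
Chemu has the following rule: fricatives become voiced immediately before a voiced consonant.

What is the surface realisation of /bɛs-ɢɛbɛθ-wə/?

[bɛzɢɛbɛðwə]

/s/ is a voiceless alveolar fricative. The following trigger /ɢ/ is voiced, so /s/ must become voiced as well.
A voiced alveolar fricative is [z], so the surface segment is [z].
At the second juncture, /θ/ likewise becomes [ð] adjacent to /w/.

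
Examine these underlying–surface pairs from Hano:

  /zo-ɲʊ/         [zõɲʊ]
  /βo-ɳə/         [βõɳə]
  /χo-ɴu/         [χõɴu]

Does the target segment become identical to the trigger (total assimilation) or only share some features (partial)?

The vowel /o/ surfaces as nasalised [õ] next to the following nasal /ɲ/ — it has acquired the [+nasal] feature of its neighbour.
Likewise in the remaining data: /o/ → [õ] before /ɳ/; /o/ → [õ] before /ɴ/ — each time a vowel is nasalised next to a following nasal.

partial assimilation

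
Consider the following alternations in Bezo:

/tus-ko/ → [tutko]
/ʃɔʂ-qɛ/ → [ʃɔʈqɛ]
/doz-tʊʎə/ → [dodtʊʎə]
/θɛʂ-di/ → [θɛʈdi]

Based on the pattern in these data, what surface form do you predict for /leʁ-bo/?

[leɢbo]

The data show regressive manner assimilation: /s/ → [t] before /k/; /ʂ/ → [ʈ] before /q/; /z/ → [d] before /t/; /ʂ/ → [ʈ] before /d/. In each pair only manner changes, matching the following consonant, while place and voice stay constant.
/ʁ/ is a voiced uvular fricative. The following trigger /b/ is a stop, so /ʁ/ must become a stop as well.
A voiced uvular stop is [ɢ], so the surface segment is [ɢ].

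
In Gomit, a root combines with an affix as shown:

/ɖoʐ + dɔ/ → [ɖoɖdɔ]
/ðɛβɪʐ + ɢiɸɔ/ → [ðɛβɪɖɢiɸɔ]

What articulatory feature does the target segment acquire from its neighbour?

manner

The segment that alternates is /ʐ/, which surfaces as [ɖ] when adjacent to /d/.
/ʐ/ is a fricative while /d/ is a stop; the output [ɖ] is a stop, matching the trigger — so the feature that spreads is manner.
The same holds elsewhere in the data: /ʐ/ → [ɖ] before /ɢ/ (fricative → stop, matching a stop) — only manner changes, and always toward the following segment.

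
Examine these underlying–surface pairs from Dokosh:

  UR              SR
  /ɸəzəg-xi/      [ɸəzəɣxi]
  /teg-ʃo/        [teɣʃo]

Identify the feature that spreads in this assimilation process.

Comparing underlying and surface forms, /g/ → [ɣ] is the alternation; the neighbouring /x/ is constant.
/g/ is a stop while /x/ is a fricative; the output [ɣ] is a fricative, matching the trigger — so the feature that spreads is manner.
The other alternating form patterns the same way: /g/ → [ɣ] before /ʃ/ (stop → fricative, matching a fricative) — only manner changes, and always toward the following segment.

manner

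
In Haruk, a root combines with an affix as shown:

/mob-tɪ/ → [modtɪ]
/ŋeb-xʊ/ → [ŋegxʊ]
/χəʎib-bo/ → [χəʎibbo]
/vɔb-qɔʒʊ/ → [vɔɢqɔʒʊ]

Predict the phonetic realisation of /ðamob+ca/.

[ðamoɟca]

The data show regressive place assimilation: /b/ → [d] before /t/; /b/ → [g] before /x/; /b/ → [ɢ] before /q/. In each pair only place changes, matching the following consonant, while manner and voice stay constant.
Nothing changes in [χəʎibbo]: there the adjacent consonants already agree in place (/b/ and /b/ are both bilabial), so this form is consistent with the same rule.
The rule targets /b/ (voiced bilabial stop), which sits before the trigger /c/ (palatal).
A voiced palatal stop is [ɟ], so the surface segment is [ɟ].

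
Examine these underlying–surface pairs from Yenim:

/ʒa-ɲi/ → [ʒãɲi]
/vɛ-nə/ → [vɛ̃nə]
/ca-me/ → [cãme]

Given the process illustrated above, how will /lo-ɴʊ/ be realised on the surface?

[lõɴʊ]

The data show regressive nasality assimilation (vowel nasalisation): /a/ → [ã] before /ɲ/; /ɛ/ → [ɛ̃] before /n/; /a/ → [ã] before /m/ — a vowel is nasalised by an immediately following nasal consonant.
The vowel /o/ is adjacent to the following nasal /ɴ/, so it acquires [+nasal] and surfaces as [õ].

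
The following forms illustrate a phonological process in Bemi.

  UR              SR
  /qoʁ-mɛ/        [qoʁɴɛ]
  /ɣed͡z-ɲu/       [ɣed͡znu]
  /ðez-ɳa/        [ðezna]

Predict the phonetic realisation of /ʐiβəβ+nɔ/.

[ʐiβəβmɔ]

The data show progressive place assimilation: /m/ → [ɴ] after /ʁ/; /ɲ/ → [n] after /d͡z/; /ɳ/ → [n] after /z/. In each pair only place changes, matching the preceding consonant, while manner and voice stay constant.
/n/ is a voiced alveolar nasal. The preceding trigger /β/ is bilabial, so /n/ must become bilabial as well.
The voiced bilabial nasal is [m], so /n/ → [m].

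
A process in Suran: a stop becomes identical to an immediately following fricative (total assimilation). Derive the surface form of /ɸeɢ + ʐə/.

/ɢ/ is the segment targeted by the rule; it sits immediately before /ʐ/, so it assimilates completely and surfaces as [ʐ].

[ɸeʐʐə]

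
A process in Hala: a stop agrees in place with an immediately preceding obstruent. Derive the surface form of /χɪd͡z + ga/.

[χɪd͡zda]

The rule targets /g/ (voiced velar stop), which sits after the trigger /d͡z/ (alveolar).
Changing only its place to alveolar gives [d] — the voiced alveolar stop.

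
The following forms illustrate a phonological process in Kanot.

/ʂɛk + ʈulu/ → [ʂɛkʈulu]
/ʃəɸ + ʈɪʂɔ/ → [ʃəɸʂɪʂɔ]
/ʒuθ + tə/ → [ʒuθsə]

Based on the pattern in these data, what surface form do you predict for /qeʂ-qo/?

The data show progressive manner assimilation: /ʈ/ → [ʂ] after /ɸ/; /t/ → [s] after /θ/. In each pair only manner changes, matching the preceding consonant, while place and voice stay constant.
No alternation appears in [ʂɛkʈulu]: there the adjacent consonants already agree in manner (/ʈ/ and /k/ are both stops), so this form is consistent with the same rule.
/q/ is a voiceless uvular stop. The preceding trigger /ʂ/ is a fricative, so /q/ must become a fricative as well.
The voiceless uvular fricative is [χ], so /q/ → [χ].

[qeʂχo]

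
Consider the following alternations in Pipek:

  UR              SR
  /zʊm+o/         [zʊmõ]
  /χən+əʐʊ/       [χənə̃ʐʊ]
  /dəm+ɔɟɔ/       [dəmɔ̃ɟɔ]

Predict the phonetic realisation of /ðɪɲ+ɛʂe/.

[ðɪɲɛ̃ʂe]

The data show progressive nasality assimilation (vowel nasalisation): /o/ → [õ] after /m/; /ə/ → [ə̃] after /n/; /ɔ/ → [ɔ̃] after /m/ — a vowel is nasalised by an immediately preceding nasal consonant.
The vowel /ɛ/ is adjacent to the preceding nasal /ɲ/, so it acquires [+nasal] and surfaces as [ɛ̃].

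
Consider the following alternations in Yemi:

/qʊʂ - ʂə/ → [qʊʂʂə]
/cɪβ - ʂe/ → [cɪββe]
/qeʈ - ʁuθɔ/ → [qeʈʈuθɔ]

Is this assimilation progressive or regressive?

progressive

Comparing underlying and surface forms, /ʂ/ → [β] is the alternation; the neighbouring /β/ is constant.
The output [β] is identical to the trigger /β/ — every feature (place, manner, voicing) has been copied — so this is total assimilation.
The other form behaves the same way: /ʁ/ → [ʈ] after /ʈ/ — in each case the output is a copy of the preceding consonant.
In [qʊʂʂə] the two consonants at the boundary are already identical (/ʂ/ + /ʂ/), so the rule applies vacuously and nothing changes.
The trigger is the preceding segment, so the direction is progressive (perseverative).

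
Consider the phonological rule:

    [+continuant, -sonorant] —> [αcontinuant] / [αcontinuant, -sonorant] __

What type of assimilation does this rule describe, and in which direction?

progressive manner assimilation

The shared variable α links the value of [continuant] on the target to that of the neighbouring obstruent. [continuant] distinguishes stops from fricatives — a manner-of-articulation feature — so this is manner assimilation.
The conditioning segment sits to the left of the focus bar, meaning the trigger precedes the segment that changes — progressive assimilation.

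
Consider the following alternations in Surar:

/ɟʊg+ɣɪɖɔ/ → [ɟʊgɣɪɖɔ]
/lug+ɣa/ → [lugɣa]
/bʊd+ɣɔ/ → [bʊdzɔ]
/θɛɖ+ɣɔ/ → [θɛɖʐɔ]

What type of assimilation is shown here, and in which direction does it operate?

Comparing underlying and surface forms, /ɣ/ → [z] is the alternation; the neighbouring /d/ is constant.
/ɣ/ is velar while /d/ is alveolar; the output [z] is alveolar, matching the trigger — so the feature that spreads is place.
Manner and voice are unchanged, so the assimilation is partial, not total.
Checking the remaining alternation: /ɣ/ → [ʐ] after /ɖ/ (velar → retroflex, matching retroflex) — only place changes, and always toward the preceding segment.
No alternation appears in [ɟʊgɣɪɖɔ], [lugɣa]: there the adjacent consonants already agree in place (/ɣ/ and /g/ are both velar; /ɣ/ and /g/ are both velar), so these forms are consistent with the same rule.
The trigger is the preceding segment, so the direction is progressive (perseverative).

progressive place assimilation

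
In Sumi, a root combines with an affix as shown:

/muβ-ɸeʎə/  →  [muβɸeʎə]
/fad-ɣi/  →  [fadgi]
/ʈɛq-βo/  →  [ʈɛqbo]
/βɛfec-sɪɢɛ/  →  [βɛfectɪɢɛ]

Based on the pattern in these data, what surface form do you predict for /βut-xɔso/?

[βutkɔso]

The data show progressive manner assimilation: /ɣ/ → [g] after /d/; /β/ → [b] after /q/; /s/ → [t] after /c/. In each pair only manner changes, matching the preceding consonant, while place and voice stay constant.
Nothing changes in [muβɸeʎə]: there the adjacent consonants already agree in manner (/ɸ/ and /β/ are both fricatives), so this form is consistent with the same rule.
The rule targets /x/ (voiceless velar fricative), which sits after the trigger /t/ (stop).
The voiceless velar stop is [k], so /x/ → [k].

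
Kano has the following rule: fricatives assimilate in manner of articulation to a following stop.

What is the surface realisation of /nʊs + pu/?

The rule targets /s/ (voiceless alveolar fricative), which sits before the trigger /p/ (stop).
Changing only its manner to stop gives [t] — the voiceless alveolar stop.

[nʊtpu]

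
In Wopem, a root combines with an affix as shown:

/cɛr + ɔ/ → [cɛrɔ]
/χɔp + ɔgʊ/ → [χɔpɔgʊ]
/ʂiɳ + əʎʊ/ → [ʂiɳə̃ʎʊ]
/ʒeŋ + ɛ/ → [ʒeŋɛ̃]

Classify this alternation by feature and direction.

The vowel /ə/ surfaces as nasalised [ə̃] next to the preceding nasal /ɳ/ — it has acquired the [+nasal] feature of its neighbour.
Likewise in the remaining data: /ɛ/ → [ɛ̃] after /ŋ/ — each time a vowel is nasalised next to a preceding nasal.
No change occurs in [cɛrɔ], [χɔpɔgʊ] because the vowel at the boundary is adjacent to an oral consonant, not a nasal (/ɔ/ next to /r/; /ɔ/ next to /p/).
Because the conditioning nasal is to the left of the vowel that changes, the process is progressive (perseverative).

progressive nasality assimilation (vowel nasalisation)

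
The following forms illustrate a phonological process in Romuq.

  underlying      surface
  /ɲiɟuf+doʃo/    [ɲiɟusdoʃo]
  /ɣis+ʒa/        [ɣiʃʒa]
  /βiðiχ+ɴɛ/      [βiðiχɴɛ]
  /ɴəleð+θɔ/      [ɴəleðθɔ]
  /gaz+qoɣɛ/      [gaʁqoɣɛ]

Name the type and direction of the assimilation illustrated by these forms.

The segment that alternates is /f/, which surfaces as [s] when adjacent to /d/.
The change labiodental → alveolar matches the place of the following /d/, identifying this as place assimilation.
Manner and voice are unchanged, so the assimilation is partial, not total.
The same holds elsewhere in the data: /s/ → [ʃ] before /ʒ/ (alveolar → postalveolar, matching postalveolar); /z/ → [ʁ] before /q/ (alveolar → uvular, matching uvular) — only place changes, and always toward the following segment.
Nothing changes in [βiðiχɴɛ], [ɴəleðθɔ]: there the adjacent consonants already agree in place (/χ/ and /ɴ/ are both uvular; /ð/ and /θ/ are both dental), so these forms are consistent with the same rule.
Since the segment that changes precedes the conditioning segment, the assimilation is regressive.

regressive place assimilation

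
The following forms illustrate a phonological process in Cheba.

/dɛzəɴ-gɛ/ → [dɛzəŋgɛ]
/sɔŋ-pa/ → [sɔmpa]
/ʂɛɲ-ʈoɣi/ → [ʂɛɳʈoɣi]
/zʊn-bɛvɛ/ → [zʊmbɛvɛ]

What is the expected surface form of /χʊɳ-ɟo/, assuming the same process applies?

[χʊɲɟo]

The data show regressive place assimilation: /ɴ/ → [ŋ] before /g/; /ŋ/ → [m] before /p/; /ɲ/ → [ɳ] before /ʈ/; /n/ → [m] before /b/. In each pair only place changes, matching the following consonant, while manner and voice stay constant.
The rule targets /ɳ/ (voiced retroflex nasal), which sits before the trigger /ɟ/ (palatal).
Changing only its place to palatal gives [ɲ] — the voiced palatal nasal.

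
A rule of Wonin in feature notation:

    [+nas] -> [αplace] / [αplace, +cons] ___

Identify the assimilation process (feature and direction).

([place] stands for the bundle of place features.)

The rule copies the place features (abbreviated [place]) from the environment onto the target, so the assimilating feature is place.
Since the environment is written before the underscore, the trigger precedes the target; the direction is progressive.

progressive place assimilation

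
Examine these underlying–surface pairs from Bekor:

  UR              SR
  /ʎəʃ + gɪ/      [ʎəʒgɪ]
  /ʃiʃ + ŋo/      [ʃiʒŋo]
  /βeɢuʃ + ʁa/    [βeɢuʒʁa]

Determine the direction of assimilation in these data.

regressive

Underlying /ʃ/ is realised as [ʒ] next to /g/; /g/ itself does not change.
The change voiceless → voiced matches the voicing of the following /g/, identifying this as voicing assimilation.
The same holds elsewhere in the data: /ʃ/ → [ʒ] before /ŋ/ (voiceless → voiced, matching voiced); /ʃ/ → [ʒ] before /ʁ/ (voiceless → voiced, matching voiced) — only voicing changes, and always toward the following segment.
The trigger is the following segment, so the direction is regressive (anticipatory).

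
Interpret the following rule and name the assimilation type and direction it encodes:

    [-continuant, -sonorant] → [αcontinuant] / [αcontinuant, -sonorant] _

The shared variable α links the value of [continuant] on the target to that of the neighbouring obstruent. [continuant] distinguishes stops from fricatives — a manner-of-articulation feature — so this is manner assimilation.
Since the environment is written before the underscore, the trigger precedes the target; the direction is progressive.

progressive manner assimilation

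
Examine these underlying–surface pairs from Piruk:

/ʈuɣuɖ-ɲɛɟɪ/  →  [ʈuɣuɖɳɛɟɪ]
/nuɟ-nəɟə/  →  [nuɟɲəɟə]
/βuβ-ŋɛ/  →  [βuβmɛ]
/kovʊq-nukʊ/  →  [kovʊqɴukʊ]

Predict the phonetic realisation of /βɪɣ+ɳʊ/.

The data show progressive place assimilation: /ɲ/ → [ɳ] after /ɖ/; /n/ → [ɲ] after /ɟ/; /ŋ/ → [m] after /β/; /n/ → [ɴ] after /q/. In each pair only place changes, matching the preceding consonant, while manner and voice stay constant.
The rule targets /ɳ/ (voiced retroflex nasal), which sits after the trigger /ɣ/ (velar).
Changing only its place to velar gives [ŋ] — the voiced velar nasal.

[βɪɣŋʊ]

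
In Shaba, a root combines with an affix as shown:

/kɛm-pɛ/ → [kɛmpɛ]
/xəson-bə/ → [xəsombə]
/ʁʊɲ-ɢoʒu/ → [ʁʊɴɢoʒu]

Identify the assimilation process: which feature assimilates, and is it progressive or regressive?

Underlying /n/ is realised as [m] next to /b/; /b/ itself does not change.
/n/ is alveolar while /b/ is bilabial; the output [m] is bilabial, matching the trigger — so the feature that spreads is place.
Manner and voice are unchanged, so the assimilation is partial, not total.
Checking the remaining alternation: /ɲ/ → [ɴ] before /ɢ/ (palatal → uvular, matching uvular) — only place changes, and always toward the following segment.
Nothing changes in [kɛmpɛ]: there the adjacent consonants already agree in place (/m/ and /p/ are both bilabial), so this form is consistent with the same rule.
Since the segment that changes precedes the conditioning segment, the assimilation is regressive.

regressive place assimilation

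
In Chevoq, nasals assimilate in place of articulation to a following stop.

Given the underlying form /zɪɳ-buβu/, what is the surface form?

[zɪmbuβu]

The rule targets /ɳ/ (voiced retroflex nasal), which sits before the trigger /b/ (bilabial).
A voiced bilabial nasal is [m], so the surface segment is [m].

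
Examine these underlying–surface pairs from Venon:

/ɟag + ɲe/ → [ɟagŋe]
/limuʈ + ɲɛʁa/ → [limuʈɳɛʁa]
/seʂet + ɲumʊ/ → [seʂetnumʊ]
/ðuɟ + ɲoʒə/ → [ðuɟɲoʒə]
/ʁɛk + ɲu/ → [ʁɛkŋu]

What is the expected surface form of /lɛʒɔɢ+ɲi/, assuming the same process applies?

[lɛʒɔɢɴi]

The data show progressive place assimilation: /ɲ/ → [ŋ] after /g/; /ɲ/ → [ɳ] after /ʈ/; /ɲ/ → [n] after /t/; /ɲ/ → [ŋ] after /k/. In each pair only place changes, matching the preceding consonant, while manner and voice stay constant.
Nothing changes in [ðuɟɲoʒə]: there the adjacent consonants already agree in place (/ɲ/ and /ɟ/ are both palatal), so this form is consistent with the same rule.
The rule targets /ɲ/ (voiced palatal nasal), which sits after the trigger /ɢ/ (uvular).
The voiced uvular nasal is [ɴ], so /ɲ/ → [ɴ].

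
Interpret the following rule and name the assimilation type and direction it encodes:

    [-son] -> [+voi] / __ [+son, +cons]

regressive voicing assimilation

The target ([-son], obstruents) acquires [+voi] next to a sonorant consonant ([+son, +cons]) — it takes on the voicing of its neighbour, so the feature that spreads is voicing.
Since the environment is written after the underscore, the trigger follows the target; the direction is regressive.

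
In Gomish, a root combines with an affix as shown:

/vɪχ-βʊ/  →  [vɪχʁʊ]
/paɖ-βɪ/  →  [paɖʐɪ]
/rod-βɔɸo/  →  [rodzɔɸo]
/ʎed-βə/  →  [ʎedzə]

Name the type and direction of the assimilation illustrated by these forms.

progressive place assimilation

Underlying /β/ is realised as [ʁ] next to /χ/; /χ/ itself does not change.
The change bilabial → uvular matches the place of the preceding /χ/, identifying this as place assimilation.
Manner and voice are unchanged, so the assimilation is partial, not total.
The other alternating forms pattern the same way: /β/ → [ʐ] after /ɖ/ (bilabial → retroflex, matching retroflex); /β/ → [z] after /d/ (bilabial → alveolar, matching alveolar) — only place changes, and always toward the preceding segment.
Since the segment that changes follows the conditioning segment, the assimilation is progressive.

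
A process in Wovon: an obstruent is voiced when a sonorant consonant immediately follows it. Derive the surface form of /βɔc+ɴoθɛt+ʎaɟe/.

[βɔɟɴoθɛdʎaɟe]

/c/ is a voiceless palatal stop. The following trigger /ɴ/ is voiced, so /c/ must become voiced as well.
The voiced palatal stop is [ɟ], so /c/ → [ɟ].
The same rule applies at the second boundary: /t/ → [d] next to /ʎ/.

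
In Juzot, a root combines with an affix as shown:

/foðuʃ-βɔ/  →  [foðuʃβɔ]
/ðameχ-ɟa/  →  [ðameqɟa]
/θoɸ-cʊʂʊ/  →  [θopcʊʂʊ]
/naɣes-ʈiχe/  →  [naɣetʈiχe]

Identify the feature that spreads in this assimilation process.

manner

Comparing underlying and surface forms, /χ/ → [q] is the alternation; the neighbouring /ɟ/ is constant.
The change fricative → stop matches the manner of the following /ɟ/, identifying this as manner assimilation.
The same holds elsewhere in the data: /ɸ/ → [p] before /c/ (fricative → stop, matching a stop); /s/ → [t] before /ʈ/ (fricative → stop, matching a stop) — only manner changes, and always toward the following segment.
No alternation appears in [foðuʃβɔ]: there the adjacent consonants already agree in manner (/ʃ/ and /β/ are both fricatives), so this form is consistent with the same rule.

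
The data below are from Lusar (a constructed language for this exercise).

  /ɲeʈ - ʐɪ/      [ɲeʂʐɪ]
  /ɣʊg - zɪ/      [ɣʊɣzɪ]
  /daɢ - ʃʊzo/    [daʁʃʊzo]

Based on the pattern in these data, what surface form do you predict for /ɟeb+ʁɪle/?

[ɟeβʁɪle]

The data show regressive manner assimilation: /ʈ/ → [ʂ] before /ʐ/; /g/ → [ɣ] before /z/; /ɢ/ → [ʁ] before /ʃ/. In each pair only manner changes, matching the following consonant, while place and voice stay constant.
/b/ is a voiced bilabial stop. The following trigger /ʁ/ is a fricative, so /b/ must become a fricative as well.
The voiced bilabial fricative is [β], so /b/ → [β].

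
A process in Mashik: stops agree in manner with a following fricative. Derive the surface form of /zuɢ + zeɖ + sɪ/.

/ɢ/ is a voiced uvular stop. The following trigger /z/ is a fricative, so /ɢ/ must become a fricative as well.
The voiced uvular fricative is [ʁ], so /ɢ/ → [ʁ].
At the second juncture, /ɖ/ likewise becomes [ʐ] adjacent to /s/.

[zuʁzeʐsɪ]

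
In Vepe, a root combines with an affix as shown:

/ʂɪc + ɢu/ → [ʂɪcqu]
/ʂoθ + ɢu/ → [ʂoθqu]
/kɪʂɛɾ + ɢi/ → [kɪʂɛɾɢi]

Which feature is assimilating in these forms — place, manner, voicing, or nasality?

The segment that alternates is /ɢ/, which surfaces as [q] when adjacent to /c/.
/ɢ/ is voiced while /c/ is voiceless; the output [q] is voiceless, matching the trigger — so the feature that spreads is voicing.
Checking the remaining alternation: /ɢ/ → [q] after /θ/ (voiced → voiceless, matching voiceless) — only voicing changes, and always toward the preceding segment.
Nothing changes in [kɪʂɛɾɢi]: there the adjacent consonants already agree in voicing (/ɢ/ and /ɾ/ are both voiced), so this form is consistent with the same rule.

voicing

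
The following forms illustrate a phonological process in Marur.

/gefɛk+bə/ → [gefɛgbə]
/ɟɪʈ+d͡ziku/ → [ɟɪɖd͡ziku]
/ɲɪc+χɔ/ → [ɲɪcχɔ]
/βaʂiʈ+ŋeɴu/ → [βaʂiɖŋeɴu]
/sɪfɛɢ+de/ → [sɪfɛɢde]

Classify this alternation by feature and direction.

The segment that alternates is /k/, which surfaces as [g] when adjacent to /b/.
/k/ is voiceless while /b/ is voiced; the output [g] is voiced, matching the trigger — so the feature that spreads is voicing.
Place and manner are unchanged, so the assimilation is partial, not total.
The other alternating forms pattern the same way: /ʈ/ → [ɖ] before /d͡z/ (voiceless → voiced, matching voiced); /ʈ/ → [ɖ] before /ŋ/ (voiceless → voiced, matching voiced) — only voicing changes, and always toward the following segment.
No alternation appears in [ɲɪcχɔ], [sɪfɛɢde]: there the adjacent consonants already agree in voicing (/c/ and /χ/ are both voiceless; /ɢ/ and /d/ are both voiced), so these forms are consistent with the same rule.
The trigger is the following segment, so the direction is regressive (anticipatory).

regressive voicing assimilation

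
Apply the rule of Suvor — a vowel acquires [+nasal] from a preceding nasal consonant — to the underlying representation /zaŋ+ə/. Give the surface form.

[zaŋə̃]

/ə/ sits next to the nasal /ŋ/ and is therefore nasalised to [ə̃].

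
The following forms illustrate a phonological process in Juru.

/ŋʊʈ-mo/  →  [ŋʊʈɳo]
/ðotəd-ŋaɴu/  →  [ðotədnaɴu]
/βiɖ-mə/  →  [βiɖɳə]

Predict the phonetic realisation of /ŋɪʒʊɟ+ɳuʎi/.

The data show progressive place assimilation: /m/ → [ɳ] after /ʈ/; /ŋ/ → [n] after /d/; /m/ → [ɳ] after /ɖ/. In each pair only place changes, matching the preceding consonant, while manner and voice stay constant.
/ɳ/ is a voiced retroflex nasal. The preceding trigger /ɟ/ is palatal, so /ɳ/ must become palatal as well.
A voiced palatal nasal is [ɲ], so the surface segment is [ɲ].

[ŋɪʒʊɟɲuʎi]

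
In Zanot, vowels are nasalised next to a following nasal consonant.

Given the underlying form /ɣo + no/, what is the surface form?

The vowel /o/ is adjacent to the following nasal /n/, so it acquires [+nasal] and surfaces as [õ].

[ɣõno]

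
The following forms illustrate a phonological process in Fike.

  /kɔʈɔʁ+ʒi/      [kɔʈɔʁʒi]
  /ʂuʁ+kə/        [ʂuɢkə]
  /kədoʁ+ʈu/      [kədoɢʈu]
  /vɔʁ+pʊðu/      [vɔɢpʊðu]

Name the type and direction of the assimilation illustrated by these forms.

regressive manner assimilation

The segment that alternates is /ʁ/, which surfaces as [ɢ] when adjacent to /k/.
The change fricative → stop matches the manner of the following /k/, identifying this as manner assimilation.
Place and voice are unchanged, so the assimilation is partial, not total.
Checking the remaining alternations: /ʁ/ → [ɢ] before /ʈ/ (fricative → stop, matching a stop); /ʁ/ → [ɢ] before /p/ (fricative → stop, matching a stop) — only manner changes, and always toward the following segment.
Nothing changes in [kɔʈɔʁʒi]: there the adjacent consonants already agree in manner (/ʁ/ and /ʒ/ are both fricatives), so this form is consistent with the same rule.
Since the segment that changes precedes the conditioning segment, the assimilation is regressive.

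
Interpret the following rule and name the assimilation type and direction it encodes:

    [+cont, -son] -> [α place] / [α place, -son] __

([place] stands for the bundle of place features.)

progressive place assimilation

The rule copies the place features (abbreviated [place]) from the environment onto the target, so the assimilating feature is place.
The conditioning segment sits to the left of the focus bar, meaning the trigger precedes the segment that changes — progressive assimilation.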